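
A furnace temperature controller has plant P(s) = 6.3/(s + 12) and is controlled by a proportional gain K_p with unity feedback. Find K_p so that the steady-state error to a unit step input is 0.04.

K_p = 45.7

The loop is type 0, so e_ss(step) = 1/(1 + K_pos) with K_pos = K_p·P(0).
P(0) = 0.525. Require 1/(1 + K_p·0.525) = 0.04, so 1 + 0.525·K_p = 25.
K_p = (25 − 1)/0.525 = 45.7.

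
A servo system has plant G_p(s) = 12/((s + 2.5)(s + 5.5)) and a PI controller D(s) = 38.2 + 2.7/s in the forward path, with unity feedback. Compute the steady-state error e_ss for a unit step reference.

0

The open loop D(s)G_p(s) has a pole at the origin (type 1), so the static position error constant is infinite and e_ss = 1/(1+∞) = 0.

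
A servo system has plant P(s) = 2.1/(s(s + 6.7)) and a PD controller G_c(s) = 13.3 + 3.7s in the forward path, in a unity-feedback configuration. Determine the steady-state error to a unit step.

0

The open loop G_c(s)P(s) has a pole at the origin (type 1), so the static position error constant is infinite and e_ss = 1/(1+∞) = 0.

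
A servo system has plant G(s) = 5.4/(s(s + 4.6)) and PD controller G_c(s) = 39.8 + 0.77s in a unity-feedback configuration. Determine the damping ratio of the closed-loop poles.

Forward path: (39.8 + 0.77s)·5.4/(s(s+4.6)). The closed-loop characteristic equation is s² + (4.6 + 5.4·0.77)s + 5.4·39.8 = 0.
That is s² + 8.758s + 214.9 = 0, so ω_n = 14.66 rad/s and ζ = 8.758/(2·14.66) = 0.2987.

ζ = 0.299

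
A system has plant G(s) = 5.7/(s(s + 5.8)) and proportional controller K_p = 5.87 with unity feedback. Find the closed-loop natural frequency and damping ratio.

The closed-loop denominator is s(s+5.8) + 5.87·5.7 = s² + 5.8s + 33.46.
So ω_n² = 33.46 ⇒ ω_n = 5.784 rad/s, and ζ = 5.8/(2ω_n) = 0.501.

ω_n = 5.78 rad/s, ζ = 0.501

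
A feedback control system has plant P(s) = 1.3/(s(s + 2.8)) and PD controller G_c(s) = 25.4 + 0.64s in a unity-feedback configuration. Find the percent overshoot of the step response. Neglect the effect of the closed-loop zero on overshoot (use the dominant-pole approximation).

35.1%

Forward path: (25.4 + 0.64s)·1.3/(s(s+2.8)). The closed-loop characteristic equation is s² + (2.8 + 1.3·0.64)s + 1.3·25.4 = 0.
That is s² + 3.632s + 33.02 = 0, so ω_n = 5.746 rad/s and ζ = 3.632/(2·5.746) = 0.316.
%OS = 100·exp(−πζ/√(1−ζ²)) = 35.1%.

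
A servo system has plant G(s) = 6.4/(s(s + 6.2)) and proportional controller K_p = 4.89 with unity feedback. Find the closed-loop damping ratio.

ζ = 0.554

With unity feedback the closed-loop characteristic equation is s² + 6.2s + 4.89·6.4 = s² + 6.2s + 31.3 = 0.
Matching s² + 2ζω_n s + ω_n²: ω_n = √31.3 = 5.594 rad/s and 2ζω_n = 6.2, so ζ = 6.2/(2·5.594) = 0.554.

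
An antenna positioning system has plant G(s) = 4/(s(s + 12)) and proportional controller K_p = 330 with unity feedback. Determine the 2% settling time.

The closed-loop denominator s² + 12s + 1320 gives ω_n = √1320 = 36.33 and ζ = 12/(2ω_n) = 0.1651.
2% settling time T_s ≈ 4/(ζω_n) = 4/6 = 0.667 s.

T_s ≈ 0.667 s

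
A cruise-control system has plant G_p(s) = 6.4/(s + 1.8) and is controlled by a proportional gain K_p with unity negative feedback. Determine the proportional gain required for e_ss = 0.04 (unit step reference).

The loop is type 0, so e_ss(step) = 1/(1 + K_pos) with K_pos = K_p·G_p(0).
G_p(0) = 3.556. Require 1/(1 + K_p·3.556) = 0.04, so 1 + 3.556·K_p = 25.
K_p = (25 − 1)/3.556 = 6.75.

K_p = 6.75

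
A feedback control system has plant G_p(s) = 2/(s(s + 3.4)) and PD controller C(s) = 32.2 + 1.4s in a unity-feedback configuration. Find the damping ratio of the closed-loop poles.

ζ = 0.386

Forward path: (32.2 + 1.4s)·2/(s(s+3.4)). The closed-loop characteristic equation is s² + (3.4 + 2·1.4)s + 2·32.2 = 0.
That is s² + 6.2s + 64.4 = 0, so ω_n = 8.025 rad/s and ζ = 6.2/(2·8.025) = 0.3863.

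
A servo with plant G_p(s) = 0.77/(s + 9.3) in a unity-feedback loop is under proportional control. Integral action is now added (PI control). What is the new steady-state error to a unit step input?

The integrator makes K_pos = lim_{s→0} C(s)G(s) infinite, so e_ss = 1/(1+K_pos) = 0.

0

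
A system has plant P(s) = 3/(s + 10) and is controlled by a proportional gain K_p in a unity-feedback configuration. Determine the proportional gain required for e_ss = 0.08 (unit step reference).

K_p = 38.3

Steady-state error for a unit step on this type-0 loop is 1/(1 + K_p·P(0)).
P(0) = 0.3. Require 1/(1 + K_p·0.3) = 0.08, so 1 + 0.3·K_p = 12.5.
K_p = (12.5 − 1)/0.3 = 38.3.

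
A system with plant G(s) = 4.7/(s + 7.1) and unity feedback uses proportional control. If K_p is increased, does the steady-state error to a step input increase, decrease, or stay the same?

e_ss = 1/(1 + K_p·G(0)); a larger K_p raises the denominator, so e_ss decreases.

decrease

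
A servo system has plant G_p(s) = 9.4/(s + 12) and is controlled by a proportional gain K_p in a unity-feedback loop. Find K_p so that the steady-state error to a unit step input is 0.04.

For a type-0 loop with proportional control, e_ss = 1/(1 + K_p·G_p(0)).
G_p(0) = 0.7833. Require 1/(1 + K_p·0.7833) = 0.04, so 1 + 0.7833·K_p = 25.
K_p = (25 − 1)/0.7833 = 30.6.

K_p = 30.6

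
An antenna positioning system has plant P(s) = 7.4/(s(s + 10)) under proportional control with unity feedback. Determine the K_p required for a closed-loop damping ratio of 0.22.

Closed-loop characteristic equation: s² + 10s + K_p·7.4 = 0.
So ω_n = √(7.4K_p) and 2ζω_n = 10, giving ζ = 10/(2√(7.4K_p)).
Setting ζ = 0.22: √(7.4K_p) = 10/(2·0.22) = 22.73, so K_p = 516.5/7.4 = 69.8.

K_p = 69.8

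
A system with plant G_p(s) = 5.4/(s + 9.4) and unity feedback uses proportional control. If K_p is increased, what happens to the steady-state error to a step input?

e_ss = 1/(1 + K_p·G_p(0)); a larger K_p raises the denominator, so e_ss decreases.

decrease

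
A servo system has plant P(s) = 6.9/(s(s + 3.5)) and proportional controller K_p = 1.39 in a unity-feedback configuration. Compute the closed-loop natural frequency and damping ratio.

1 + K_p·P(s) = 0 gives s² + 3.5s + 9.591 = 0.
Matching s² + 2ζω_n s + ω_n²: ω_n = √9.591 = 3.097 rad/s and 2ζω_n = 3.5, so ζ = 3.5/(2·3.097) = 0.565.

ω_n = 3.1 rad/s, ζ = 0.565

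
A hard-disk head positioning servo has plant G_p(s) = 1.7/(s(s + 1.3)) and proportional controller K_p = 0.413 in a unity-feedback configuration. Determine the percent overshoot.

The closed-loop denominator s² + 1.3s + 0.7021 gives ω_n = √0.7021 = 0.8379 and ζ = 1.3/(2ω_n) = 0.7757.
%OS = 100·exp(−πζ/√(1−ζ²)) = 100·exp(−π·0.7757/√0.3982) = 2.1%.

2.1%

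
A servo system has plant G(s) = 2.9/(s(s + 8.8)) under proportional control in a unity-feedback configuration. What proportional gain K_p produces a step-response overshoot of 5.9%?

K_p = 14.9

From %OS = 100·exp(−πζ/√(1−ζ²)) = 5.9%, ζ = −ln(0.059)/√(π²+ln²(0.059)) = 0.6693.
Characteristic equation s² + 8.8s + 2.9K_p = 0 gives ζ = 8.8/(2√(2.9K_p)).
Setting ζ = 0.6693: √(2.9K_p) = 8.8/(2·0.6693) = 6.574, so K_p = 43.21/2.9 = 14.9.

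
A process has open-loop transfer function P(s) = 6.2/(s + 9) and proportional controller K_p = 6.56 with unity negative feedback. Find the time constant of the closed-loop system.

Closed-loop transfer function: T(s) = K_p·P(s)/(1 + K_p·P(s)) = 40.67/(s + 9 + 40.67) = 40.67/(s + 49.67).
Time constant τ = 1/49.67 = 0.0201 s.

τ = 0.0201 s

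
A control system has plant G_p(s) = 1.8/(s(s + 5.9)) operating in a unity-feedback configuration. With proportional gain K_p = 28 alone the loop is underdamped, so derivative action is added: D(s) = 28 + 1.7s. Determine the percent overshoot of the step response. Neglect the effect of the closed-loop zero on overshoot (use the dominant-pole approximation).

Forward path: (28 + 1.7s)·1.8/(s(s+5.9)). The closed-loop characteristic equation is s² + (5.9 + 1.8·1.7)s + 1.8·28 = 0.
That is s² + 8.96s + 50.4 = 0, so ω_n = 7.099 rad/s and ζ = 8.96/(2·7.099) = 0.631.
%OS = 100·exp(−πζ/√(1−ζ²)) = 7.76%.

7.76%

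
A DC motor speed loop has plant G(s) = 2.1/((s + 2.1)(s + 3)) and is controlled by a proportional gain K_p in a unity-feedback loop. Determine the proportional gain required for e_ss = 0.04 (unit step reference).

For a type-0 loop with proportional control, e_ss = 1/(1 + K_p·G(0)).
G(0) = 0.3333. Require 1/(1 + K_p·0.3333) = 0.04, so 1 + 0.3333·K_p = 25.
K_p = (25 − 1)/0.3333 = 72.

K_p = 72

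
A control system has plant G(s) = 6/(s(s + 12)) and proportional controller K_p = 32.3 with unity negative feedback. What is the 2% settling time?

The closed-loop denominator s² + 12s + 193.8 gives ω_n = √193.8 = 13.92 and ζ = 12/(2ω_n) = 0.431.
2% settling time T_s ≈ 4/(ζω_n) = 4/6 = 0.667 s.

T_s ≈ 0.667 s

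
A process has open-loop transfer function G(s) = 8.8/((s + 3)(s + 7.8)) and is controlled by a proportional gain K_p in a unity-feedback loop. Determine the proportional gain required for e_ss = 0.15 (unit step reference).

K_p = 15.1

Steady-state error for a unit step on this type-0 loop is 1/(1 + K_p·G(0)).
G(0) = 0.3761. Require 1/(1 + K_p·0.3761) = 0.15, so 1 + 0.3761·K_p = 6.667.
K_p = (6.667 − 1)/0.3761 = 15.1.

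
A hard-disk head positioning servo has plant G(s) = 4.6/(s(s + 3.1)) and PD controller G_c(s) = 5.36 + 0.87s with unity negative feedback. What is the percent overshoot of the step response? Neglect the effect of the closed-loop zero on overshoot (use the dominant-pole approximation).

4.02%

Forward path: (5.36 + 0.87s)·4.6/(s(s+3.1)). The closed-loop characteristic equation is s² + (3.1 + 4.6·0.87)s + 4.6·5.36 = 0.
That is s² + 7.102s + 24.66 = 0, so ω_n = 4.965 rad/s and ζ = 7.102/(2·4.965) = 0.7151.
%OS = 100·exp(−πζ/√(1−ζ²)) = 4.02%.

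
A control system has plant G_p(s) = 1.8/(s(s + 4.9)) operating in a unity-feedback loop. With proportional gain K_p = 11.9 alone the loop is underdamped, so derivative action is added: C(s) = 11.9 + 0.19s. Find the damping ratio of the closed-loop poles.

Forward path: (11.9 + 0.19s)·1.8/(s(s+4.9)). The closed-loop characteristic equation is s² + (4.9 + 1.8·0.19)s + 1.8·11.9 = 0.
That is s² + 5.242s + 21.42 = 0, so ω_n = 4.628 rad/s and ζ = 5.242/(2·4.628) = 0.5663.

ζ = 0.566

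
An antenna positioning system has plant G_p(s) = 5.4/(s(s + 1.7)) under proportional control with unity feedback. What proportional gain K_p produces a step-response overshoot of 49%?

From %OS = 100·exp(−πζ/√(1−ζ²)) = 49%, ζ = −ln(0.49)/√(π²+ln²(0.49)) = 0.2214.
Characteristic equation s² + 1.7s + 5.4K_p = 0 gives ζ = 1.7/(2√(5.4K_p)).
Setting ζ = 0.2214: √(5.4K_p) = 1.7/(2·0.2214) = 3.839, so K_p = 14.74/5.4 = 2.73.

K_p = 2.73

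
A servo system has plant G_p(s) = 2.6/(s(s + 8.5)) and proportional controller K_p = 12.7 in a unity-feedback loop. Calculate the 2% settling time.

Closed-loop characteristic equation: s² + 8.5s + 33.02 = 0, so ω_n = 5.746 rad/s and ζ = 8.5/(2·5.746) = 0.7396.
2% settling time T_s ≈ 4/(ζω_n) = 4/4.25 = 0.941 s.

T_s ≈ 0.941 s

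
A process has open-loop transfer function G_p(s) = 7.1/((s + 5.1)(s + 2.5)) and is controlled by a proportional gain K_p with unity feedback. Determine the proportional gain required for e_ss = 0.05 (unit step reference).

Steady-state error for a unit step on this type-0 loop is 1/(1 + K_p·G_p(0)).
G_p(0) = 0.5569. Require 1/(1 + K_p·0.5569) = 0.05, so 1 + 0.5569·K_p = 20.
K_p = (20 − 1)/0.5569 = 34.1.

K_p = 34.1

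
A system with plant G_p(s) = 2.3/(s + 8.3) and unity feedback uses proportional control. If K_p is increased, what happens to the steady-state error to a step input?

e_ss = 1/(1 + K_p·G_p(0)); a larger K_p raises the denominator, so e_ss decreases.

decrease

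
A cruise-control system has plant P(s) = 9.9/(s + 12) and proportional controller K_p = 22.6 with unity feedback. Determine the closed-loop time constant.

τ = 0.00424 s

Closed-loop transfer function: T(s) = K_p·P(s)/(1 + K_p·P(s)) = 223.7/(s + 12 + 223.7) = 223.7/(s + 235.7).
Time constant τ = 1/235.7 = 0.00424 s.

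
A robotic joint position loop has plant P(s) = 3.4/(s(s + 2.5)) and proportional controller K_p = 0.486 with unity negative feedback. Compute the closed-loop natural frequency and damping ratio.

ω_n = 1.29 rad/s, ζ = 0.972

With unity feedback the closed-loop characteristic equation is s² + 2.5s + 0.486·3.4 = s² + 2.5s + 1.652 = 0.
So ω_n² = 1.652 ⇒ ω_n = 1.285 rad/s, and ζ = 2.5/(2ω_n) = 0.972.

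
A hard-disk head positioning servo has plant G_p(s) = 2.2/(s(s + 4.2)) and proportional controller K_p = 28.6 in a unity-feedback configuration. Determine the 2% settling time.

Closed-loop characteristic equation: s² + 4.2s + 62.92 = 0, so ω_n = 7.932 rad/s and ζ = 4.2/(2·7.932) = 0.2647.
2% settling time T_s ≈ 4/(ζω_n) = 4/2.1 = 1.9 s.

T_s ≈ 1.9 s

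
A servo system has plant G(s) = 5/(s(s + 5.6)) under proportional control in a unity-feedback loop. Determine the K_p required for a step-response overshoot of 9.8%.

From %OS = 100·exp(−πζ/√(1−ζ²)) = 9.8%, ζ = −ln(0.098)/√(π²+ln²(0.098)) = 0.5945.
Characteristic equation s² + 5.6s + 5K_p = 0 gives ζ = 5.6/(2√(5K_p)).
Setting ζ = 0.5945: √(5K_p) = 5.6/(2·0.5945) = 4.71, so K_p = 22.18/5 = 4.44.

K_p = 4.44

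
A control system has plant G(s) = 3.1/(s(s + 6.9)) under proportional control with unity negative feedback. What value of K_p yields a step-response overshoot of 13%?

From %OS = 100·exp(−πζ/√(1−ζ²)) = 13%, ζ = −ln(0.13)/√(π²+ln²(0.13)) = 0.5446.
Characteristic equation s² + 6.9s + 3.1K_p = 0 gives ζ = 6.9/(2√(3.1K_p)).
Setting ζ = 0.5446: √(3.1K_p) = 6.9/(2·0.5446) = 6.334, so K_p = 40.12/3.1 = 12.9.

K_p = 12.9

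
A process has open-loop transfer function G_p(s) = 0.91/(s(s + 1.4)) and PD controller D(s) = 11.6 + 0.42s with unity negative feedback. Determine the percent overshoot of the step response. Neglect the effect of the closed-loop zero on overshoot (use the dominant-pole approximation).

40.8%

Forward path: (11.6 + 0.42s)·0.91/(s(s+1.4)). The closed-loop characteristic equation is s² + (1.4 + 0.91·0.42)s + 0.91·11.6 = 0.
That is s² + 1.782s + 10.56 = 0, so ω_n = 3.249 rad/s and ζ = 1.782/(2·3.249) = 0.2743.
%OS = 100·exp(−πζ/√(1−ζ²)) = 40.8%.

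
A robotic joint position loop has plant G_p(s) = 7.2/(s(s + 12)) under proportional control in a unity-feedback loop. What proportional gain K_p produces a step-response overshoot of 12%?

K_p = 16

From %OS = 100·exp(−πζ/√(1−ζ²)) = 12%, ζ = −ln(0.12)/√(π²+ln²(0.12)) = 0.5594.
Characteristic equation s² + 12s + 7.2K_p = 0 gives ζ = 12/(2√(7.2K_p)).
Setting ζ = 0.5594: √(7.2K_p) = 12/(2·0.5594) = 10.73, so K_p = 115/7.2 = 16.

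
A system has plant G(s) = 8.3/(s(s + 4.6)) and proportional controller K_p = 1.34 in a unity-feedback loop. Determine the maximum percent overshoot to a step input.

5.02%

From 1 + K_pG(s) = 0: s² + 4.6s + 11.12 = 0 ⇒ ω_n = 3.335, ζ = 0.6897.
%OS = 100·exp(−πζ/√(1−ζ²)) = 100·exp(−π·0.6897/√0.5244) = 5.02%.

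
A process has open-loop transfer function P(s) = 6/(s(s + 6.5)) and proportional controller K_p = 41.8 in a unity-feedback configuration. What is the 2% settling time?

Closed-loop characteristic equation: s² + 6.5s + 250.8 = 0, so ω_n = 15.84 rad/s and ζ = 6.5/(2·15.84) = 0.2052.
2% settling time T_s ≈ 4/(ζω_n) = 4/3.25 = 1.23 s.

T_s ≈ 1.23 s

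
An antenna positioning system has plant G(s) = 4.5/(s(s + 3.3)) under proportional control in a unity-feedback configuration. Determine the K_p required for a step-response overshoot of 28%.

From %OS = 100·exp(−πζ/√(1−ζ²)) = 28%, ζ = −ln(0.28)/√(π²+ln²(0.28)) = 0.3755.
Characteristic equation s² + 3.3s + 4.5K_p = 0 gives ζ = 3.3/(2√(4.5K_p)).
Setting ζ = 0.3755: √(4.5K_p) = 3.3/(2·0.3755) = 4.394, so K_p = 19.3/4.5 = 4.29.

K_p = 4.29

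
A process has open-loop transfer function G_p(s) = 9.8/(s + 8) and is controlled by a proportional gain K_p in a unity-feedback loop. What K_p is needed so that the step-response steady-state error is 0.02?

K_p = 40

The loop is type 0, so e_ss(step) = 1/(1 + K_pos) with K_pos = K_p·G_p(0).
G_p(0) = 1.225. Require 1/(1 + K_p·1.225) = 0.02, so 1 + 1.225·K_p = 50.
K_p = (50 − 1)/1.225 = 40.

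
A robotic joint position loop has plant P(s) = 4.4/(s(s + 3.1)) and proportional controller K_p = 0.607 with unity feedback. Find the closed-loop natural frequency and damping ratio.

ω_n = 1.63 rad/s, ζ = 0.948

The closed-loop denominator is s(s+3.1) + 0.607·4.4 = s² + 3.1s + 2.671.
So ω_n² = 2.671 ⇒ ω_n = 1.634 rad/s, and ζ = 3.1/(2ω_n) = 0.948.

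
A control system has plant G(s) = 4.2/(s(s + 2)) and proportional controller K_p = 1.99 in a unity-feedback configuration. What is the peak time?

The closed-loop denominator s² + 2s + 8.358 gives ω_n = √8.358 = 2.891 and ζ = 2/(2ω_n) = 0.3459.
Damped frequency ω_d = ω_n√(1−ζ²) = 2.713 rad/s, so peak time T_p = π/ω_d = 1.16 s.

T_p = 1.16 s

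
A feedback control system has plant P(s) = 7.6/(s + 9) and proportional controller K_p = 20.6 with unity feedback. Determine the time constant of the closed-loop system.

Closed-loop transfer function: T(s) = K_p·P(s)/(1 + K_p·P(s)) = 156.6/(s + 9 + 156.6) = 156.6/(s + 165.6).
Time constant τ = 1/165.6 = 0.00604 s.

τ = 0.00604 s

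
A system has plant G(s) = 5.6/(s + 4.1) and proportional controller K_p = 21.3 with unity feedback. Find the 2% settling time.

Closed-loop transfer function: T(s) = K_p·G(s)/(1 + K_p·G(s)) = 119.3/(s + 4.1 + 119.3) = 119.3/(s + 123.4).
Time constant τ = 1/123.4 = 0.008105 s, so the 2% settling time is about 4τ = 0.0324 s.

T_s ≈ 0.0324 s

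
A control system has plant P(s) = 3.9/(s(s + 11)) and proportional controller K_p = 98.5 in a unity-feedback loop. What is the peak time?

T_p = 0.167 s

From 1 + K_pP(s) = 0: s² + 11s + 384.1 = 0 ⇒ ω_n = 19.6, ζ = 0.2806.
Damped frequency ω_d = ω_n√(1−ζ²) = 18.81 rad/s, so peak time T_p = π/ω_d = 0.167 s.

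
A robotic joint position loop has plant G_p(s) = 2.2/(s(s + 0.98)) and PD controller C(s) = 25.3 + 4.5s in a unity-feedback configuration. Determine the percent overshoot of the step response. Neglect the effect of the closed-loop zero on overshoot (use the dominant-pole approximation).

Forward path: (25.3 + 4.5s)·2.2/(s(s+0.98)). The closed-loop characteristic equation is s² + (0.98 + 2.2·4.5)s + 2.2·25.3 = 0.
That is s² + 10.88s + 55.66 = 0, so ω_n = 7.461 rad/s and ζ = 10.88/(2·7.461) = 0.7292.
%OS = 100·exp(−πζ/√(1−ζ²)) = 3.52%.

3.52%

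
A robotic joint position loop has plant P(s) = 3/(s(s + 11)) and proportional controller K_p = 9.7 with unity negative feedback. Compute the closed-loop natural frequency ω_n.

The closed-loop denominator is s(s+11) + 9.7·3 = s² + 11s + 29.1.
Matching s² + 2ζω_n s + ω_n²: ω_n = √29.1 = 5.394 rad/s and 2ζω_n = 11, so ζ = 11/(2·5.394) = 1.02.

ω_n = 5.39 rad/s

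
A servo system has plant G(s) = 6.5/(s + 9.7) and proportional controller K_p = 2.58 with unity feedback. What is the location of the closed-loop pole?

Closed-loop transfer function: T(s) = K_p·G(s)/(1 + K_p·G(s)) = 16.77/(s + 9.7 + 16.77) = 16.77/(s + 26.47).
The closed-loop pole is at s = −26.47.

s = -26.47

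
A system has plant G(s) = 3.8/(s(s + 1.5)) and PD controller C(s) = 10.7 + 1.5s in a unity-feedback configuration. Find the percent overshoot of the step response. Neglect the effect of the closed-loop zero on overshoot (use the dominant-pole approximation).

Forward path: (10.7 + 1.5s)·3.8/(s(s+1.5)). The closed-loop characteristic equation is s² + (1.5 + 3.8·1.5)s + 3.8·10.7 = 0.
That is s² + 7.2s + 40.66 = 0, so ω_n = 6.377 rad/s and ζ = 7.2/(2·6.377) = 0.5646.
%OS = 100·exp(−πζ/√(1−ζ²)) = 11.7%.

11.7%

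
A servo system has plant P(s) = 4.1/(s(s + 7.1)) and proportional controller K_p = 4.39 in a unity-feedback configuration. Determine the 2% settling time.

T_s ≈ 1.13 s

The closed-loop denominator s² + 7.1s + 18 gives ω_n = √18 = 4.243 and ζ = 7.1/(2ω_n) = 0.8368.
2% settling time T_s ≈ 4/(ζω_n) = 4/3.55 = 1.13 s.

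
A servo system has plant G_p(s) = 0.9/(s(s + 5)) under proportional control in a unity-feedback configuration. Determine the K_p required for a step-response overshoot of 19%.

K_p = 31.8

From %OS = 100·exp(−πζ/√(1−ζ²)) = 19%, ζ = −ln(0.19)/√(π²+ln²(0.19)) = 0.4673.
Characteristic equation s² + 5s + 0.9K_p = 0 gives ζ = 5/(2√(0.9K_p)).
Setting ζ = 0.4673: √(0.9K_p) = 5/(2·0.4673) = 5.349, so K_p = 28.62/0.9 = 31.8.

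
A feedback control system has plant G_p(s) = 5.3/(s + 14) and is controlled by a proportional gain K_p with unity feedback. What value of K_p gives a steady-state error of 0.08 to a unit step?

K_p = 30.4

Steady-state error for a unit step on this type-0 loop is 1/(1 + K_p·G_p(0)).
G_p(0) = 0.3786. Require 1/(1 + K_p·0.3786) = 0.08, so 1 + 0.3786·K_p = 12.5.
K_p = (12.5 − 1)/0.3786 = 30.4.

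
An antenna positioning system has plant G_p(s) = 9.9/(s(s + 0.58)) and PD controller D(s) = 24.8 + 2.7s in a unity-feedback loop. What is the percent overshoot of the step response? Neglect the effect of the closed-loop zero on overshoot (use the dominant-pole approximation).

Forward path: (24.8 + 2.7s)·9.9/(s(s+0.58)). The closed-loop characteristic equation is s² + (0.58 + 9.9·2.7)s + 9.9·24.8 = 0.
That is s² + 27.31s + 245.5 = 0, so ω_n = 15.67 rad/s and ζ = 27.31/(2·15.67) = 0.8715.
%OS = 100·exp(−πζ/√(1−ζ²)) = 0.376%.

0.376%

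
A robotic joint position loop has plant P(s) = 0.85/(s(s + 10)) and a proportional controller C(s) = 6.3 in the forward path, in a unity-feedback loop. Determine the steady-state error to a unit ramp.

The loop has one pole at the origin (type 1). Velocity error constant K_v = lim_{s→0} s·C(s)P(s) = 6.3·0.85/10 = 0.5355.
Steady-state error to a unit ramp: e_ss = 1/K_v = 1.87.

1.87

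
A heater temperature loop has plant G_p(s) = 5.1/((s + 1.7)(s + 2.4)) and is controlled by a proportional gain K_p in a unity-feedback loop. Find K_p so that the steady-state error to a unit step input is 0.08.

Steady-state error for a unit step on this type-0 loop is 1/(1 + K_p·G_p(0)).
G_p(0) = 1.25. Require 1/(1 + K_p·1.25) = 0.08, so 1 + 1.25·K_p = 12.5.
K_p = (12.5 − 1)/1.25 = 9.2.

K_p = 9.2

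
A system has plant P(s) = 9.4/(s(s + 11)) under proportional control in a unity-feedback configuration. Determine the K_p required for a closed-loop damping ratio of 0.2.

Closed-loop characteristic equation: s² + 11s + K_p·9.4 = 0.
So ω_n = √(9.4K_p) and 2ζω_n = 11, giving ζ = 11/(2√(9.4K_p)).
Setting ζ = 0.2: √(9.4K_p) = 11/(2·0.2) = 27.5, so K_p = 756.2/9.4 = 80.5.

K_p = 80.5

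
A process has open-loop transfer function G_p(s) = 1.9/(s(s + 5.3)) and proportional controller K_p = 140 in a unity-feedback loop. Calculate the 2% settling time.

T_s ≈ 1.51 s

Closed-loop characteristic equation: s² + 5.3s + 266 = 0, so ω_n = 16.31 rad/s and ζ = 5.3/(2·16.31) = 0.1625.
2% settling time T_s ≈ 4/(ζω_n) = 4/2.65 = 1.51 s.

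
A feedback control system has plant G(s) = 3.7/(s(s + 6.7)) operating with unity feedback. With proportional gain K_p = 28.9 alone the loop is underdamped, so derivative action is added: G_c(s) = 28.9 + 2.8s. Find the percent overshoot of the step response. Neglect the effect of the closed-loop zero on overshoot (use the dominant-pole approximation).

Forward path: (28.9 + 2.8s)·3.7/(s(s+6.7)). The closed-loop characteristic equation is s² + (6.7 + 3.7·2.8)s + 3.7·28.9 = 0.
That is s² + 17.06s + 106.9 = 0, so ω_n = 10.34 rad/s and ζ = 17.06/(2·10.34) = 0.8249.
%OS = 100·exp(−πζ/√(1−ζ²)) = 1.02%.

1.02%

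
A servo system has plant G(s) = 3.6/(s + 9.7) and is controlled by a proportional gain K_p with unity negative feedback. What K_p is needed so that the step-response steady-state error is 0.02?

K_p = 132

For a type-0 loop with proportional control, e_ss = 1/(1 + K_p·G(0)).
G(0) = 0.3711. Require 1/(1 + K_p·0.3711) = 0.02, so 1 + 0.3711·K_p = 50.
K_p = (50 − 1)/0.3711 = 132.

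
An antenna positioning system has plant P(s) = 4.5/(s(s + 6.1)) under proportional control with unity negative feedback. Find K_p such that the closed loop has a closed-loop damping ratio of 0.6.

K_p = 5.74

Closed-loop characteristic equation: s² + 6.1s + K_p·4.5 = 0.
So ω_n = √(4.5K_p) and 2ζω_n = 6.1, giving ζ = 6.1/(2√(4.5K_p)).
Setting ζ = 0.6: √(4.5K_p) = 6.1/(2·0.6) = 5.083, so K_p = 25.84/4.5 = 5.74.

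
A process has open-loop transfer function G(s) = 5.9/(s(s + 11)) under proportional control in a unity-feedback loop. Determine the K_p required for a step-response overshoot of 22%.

From %OS = 100·exp(−πζ/√(1−ζ²)) = 22%, ζ = −ln(0.22)/√(π²+ln²(0.22)) = 0.4342.
Characteristic equation s² + 11s + 5.9K_p = 0 gives ζ = 11/(2√(5.9K_p)).
Setting ζ = 0.4342: √(5.9K_p) = 11/(2·0.4342) = 12.67, so K_p = 160.5/5.9 = 27.2.

K_p = 27.2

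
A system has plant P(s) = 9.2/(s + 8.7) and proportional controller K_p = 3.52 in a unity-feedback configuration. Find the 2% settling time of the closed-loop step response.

Closed-loop transfer function: T(s) = K_p·P(s)/(1 + K_p·P(s)) = 32.38/(s + 8.7 + 32.38) = 32.38/(s + 41.08).
Time constant τ = 1/41.08 = 0.02434 s, so the 2% settling time is about 4τ = 0.0974 s.

T_s ≈ 0.0974 s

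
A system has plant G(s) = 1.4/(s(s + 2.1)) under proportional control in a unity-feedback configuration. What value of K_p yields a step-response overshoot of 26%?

K_p = 5.07

From %OS = 100·exp(−πζ/√(1−ζ²)) = 26%, ζ = −ln(0.26)/√(π²+ln²(0.26)) = 0.3941.
Characteristic equation s² + 2.1s + 1.4K_p = 0 gives ζ = 2.1/(2√(1.4K_p)).
Setting ζ = 0.3941: √(1.4K_p) = 2.1/(2·0.3941) = 2.664, so K_p = 7.099/1.4 = 5.07.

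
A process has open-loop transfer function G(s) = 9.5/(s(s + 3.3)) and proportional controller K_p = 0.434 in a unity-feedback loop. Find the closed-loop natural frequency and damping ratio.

ω_n = 2.03 rad/s, ζ = 0.813

With unity feedback the closed-loop characteristic equation is s² + 3.3s + 0.434·9.5 = s² + 3.3s + 4.123 = 0.
Matching s² + 2ζω_n s + ω_n²: ω_n = √4.123 = 2.031 rad/s and 2ζω_n = 3.3, so ζ = 3.3/(2·2.031) = 0.813.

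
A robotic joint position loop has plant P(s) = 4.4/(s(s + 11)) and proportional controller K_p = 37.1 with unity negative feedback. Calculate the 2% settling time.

From 1 + K_pP(s) = 0: s² + 11s + 163.2 = 0 ⇒ ω_n = 12.78, ζ = 0.4305.
2% settling time T_s ≈ 4/(ζω_n) = 4/5.5 = 0.727 s.

T_s ≈ 0.727 s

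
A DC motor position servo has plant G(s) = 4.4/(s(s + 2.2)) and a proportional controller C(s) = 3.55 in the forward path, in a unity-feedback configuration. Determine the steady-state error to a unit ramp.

0.141

The loop has one pole at the origin (type 1). Velocity error constant K_v = lim_{s→0} s·C(s)G(s) = 3.55·4.4/2.2 = 7.1.
Steady-state error to a unit ramp: e_ss = 1/K_v = 0.141.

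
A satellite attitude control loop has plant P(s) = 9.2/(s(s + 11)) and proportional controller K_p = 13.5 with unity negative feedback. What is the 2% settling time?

T_s ≈ 0.727 s

The closed-loop denominator s² + 11s + 124.2 gives ω_n = √124.2 = 11.14 and ζ = 11/(2ω_n) = 0.4935.
2% settling time T_s ≈ 4/(ζω_n) = 4/5.5 = 0.727 s.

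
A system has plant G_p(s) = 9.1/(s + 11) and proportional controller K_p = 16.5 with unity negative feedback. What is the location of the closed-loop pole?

s = -161.2

Closed-loop transfer function: T(s) = K_p·G_p(s)/(1 + K_p·G_p(s)) = 150.2/(s + 11 + 150.2) = 150.2/(s + 161.2).
The closed-loop pole is at s = −161.2.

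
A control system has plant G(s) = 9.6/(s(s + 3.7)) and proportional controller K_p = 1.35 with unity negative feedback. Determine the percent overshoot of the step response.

Closed-loop characteristic equation: s² + 3.7s + 12.96 = 0, so ω_n = 3.6 rad/s and ζ = 3.7/(2·3.6) = 0.5139.
%OS = 100·exp(−πζ/√(1−ζ²)) = 100·exp(−π·0.5139/√0.7359) = 15.2%.

15.2%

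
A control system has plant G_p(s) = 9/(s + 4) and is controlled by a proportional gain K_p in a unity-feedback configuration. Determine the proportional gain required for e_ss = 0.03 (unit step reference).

K_p = 14.4

Steady-state error for a unit step on this type-0 loop is 1/(1 + K_p·G_p(0)).
G_p(0) = 2.25. Require 1/(1 + K_p·2.25) = 0.03, so 1 + 2.25·K_p = 33.33.
K_p = (33.33 − 1)/2.25 = 14.4.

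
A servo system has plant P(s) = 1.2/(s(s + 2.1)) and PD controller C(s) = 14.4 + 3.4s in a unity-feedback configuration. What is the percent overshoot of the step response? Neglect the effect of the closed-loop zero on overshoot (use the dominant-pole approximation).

Forward path: (14.4 + 3.4s)·1.2/(s(s+2.1)). The closed-loop characteristic equation is s² + (2.1 + 1.2·3.4)s + 1.2·14.4 = 0.
That is s² + 6.18s + 17.28 = 0, so ω_n = 4.157 rad/s and ζ = 6.18/(2·4.157) = 0.7433.
%OS = 100·exp(−πζ/√(1−ζ²)) = 3.05%.

3.05%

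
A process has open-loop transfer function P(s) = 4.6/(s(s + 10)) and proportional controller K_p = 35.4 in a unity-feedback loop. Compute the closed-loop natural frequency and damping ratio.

1 + K_p·P(s) = 0 gives s² + 10s + 162.8 = 0.
Matching s² + 2ζω_n s + ω_n²: ω_n = √162.8 = 12.76 rad/s and 2ζω_n = 10, so ζ = 10/(2·12.76) = 0.392.

ω_n = 12.8 rad/s, ζ = 0.392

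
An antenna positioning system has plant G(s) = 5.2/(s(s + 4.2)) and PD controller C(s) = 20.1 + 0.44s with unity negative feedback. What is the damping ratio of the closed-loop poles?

Forward path: (20.1 + 0.44s)·5.2/(s(s+4.2)). The closed-loop characteristic equation is s² + (4.2 + 5.2·0.44)s + 5.2·20.1 = 0.
That is s² + 6.488s + 104.5 = 0, so ω_n = 10.22 rad/s and ζ = 6.488/(2·10.22) = 0.3173.

ζ = 0.317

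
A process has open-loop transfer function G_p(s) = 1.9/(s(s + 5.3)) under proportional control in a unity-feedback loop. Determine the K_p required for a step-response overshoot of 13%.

K_p = 12.5

From %OS = 100·exp(−πζ/√(1−ζ²)) = 13%, ζ = −ln(0.13)/√(π²+ln²(0.13)) = 0.5446.
Characteristic equation s² + 5.3s + 1.9K_p = 0 gives ζ = 5.3/(2√(1.9K_p)).
Setting ζ = 0.5446: √(1.9K_p) = 5.3/(2·0.5446) = 4.866, so K_p = 23.67/1.9 = 12.5.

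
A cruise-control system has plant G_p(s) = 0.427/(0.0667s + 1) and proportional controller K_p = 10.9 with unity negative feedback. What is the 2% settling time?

T_s ≈ 0.0472 s

Closed loop: T(s) = K_p·G_p/(1+K_p·G_p) = 4.654/(0.0667s + 1 + 4.654), with pole at s = −(1 + 4.654)/0.0667 = −84.77.
τ = 1/84.77 = 0.0118 s, so 2% settling time ≈ 4τ = 0.0472 s.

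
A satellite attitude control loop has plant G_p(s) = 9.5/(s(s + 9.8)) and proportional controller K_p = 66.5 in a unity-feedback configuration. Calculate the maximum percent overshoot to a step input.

53.6%

From 1 + K_pG_p(s) = 0: s² + 9.8s + 631.8 = 0 ⇒ ω_n = 25.13, ζ = 0.195.
%OS = 100·exp(−πζ/√(1−ζ²)) = 100·exp(−π·0.195/√0.962) = 53.6%.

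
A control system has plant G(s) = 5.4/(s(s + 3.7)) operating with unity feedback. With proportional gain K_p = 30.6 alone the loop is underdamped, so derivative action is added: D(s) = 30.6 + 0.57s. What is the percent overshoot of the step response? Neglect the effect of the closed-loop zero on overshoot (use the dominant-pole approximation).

42.4%

Forward path: (30.6 + 0.57s)·5.4/(s(s+3.7)). The closed-loop characteristic equation is s² + (3.7 + 5.4·0.57)s + 5.4·30.6 = 0.
That is s² + 6.778s + 165.2 = 0, so ω_n = 12.85 rad/s and ζ = 6.778/(2·12.85) = 0.2636.
%OS = 100·exp(−πζ/√(1−ζ²)) = 42.4%.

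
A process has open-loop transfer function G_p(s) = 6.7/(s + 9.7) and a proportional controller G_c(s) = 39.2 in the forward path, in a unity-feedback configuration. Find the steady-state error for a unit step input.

0.0356

The loop is type 0. Static position error constant K_pos = G_c(0)·G_p(0) = 39.2·0.6907 = 27.08.
Steady-state error to a unit step: e_ss = 1/(1+K_pos) = 1/28.08 = 0.0356.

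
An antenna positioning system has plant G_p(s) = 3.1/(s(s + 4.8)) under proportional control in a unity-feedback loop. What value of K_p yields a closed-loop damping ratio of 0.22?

K_p = 38.4

Closed-loop characteristic equation: s² + 4.8s + K_p·3.1 = 0.
So ω_n = √(3.1K_p) and 2ζω_n = 4.8, giving ζ = 4.8/(2√(3.1K_p)).
Setting ζ = 0.22: √(3.1K_p) = 4.8/(2·0.22) = 10.91, so K_p = 119/3.1 = 38.4.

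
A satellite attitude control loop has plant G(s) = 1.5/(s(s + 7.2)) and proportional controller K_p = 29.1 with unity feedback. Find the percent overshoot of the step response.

13%

From 1 + K_pG(s) = 0: s² + 7.2s + 43.65 = 0 ⇒ ω_n = 6.607, ζ = 0.5449.
%OS = 100·exp(−πζ/√(1−ζ²)) = 100·exp(−π·0.5449/√0.7031) = 13%.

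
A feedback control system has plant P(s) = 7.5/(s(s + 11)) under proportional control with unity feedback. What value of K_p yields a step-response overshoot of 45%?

From %OS = 100·exp(−πζ/√(1−ζ²)) = 45%, ζ = −ln(0.45)/√(π²+ln²(0.45)) = 0.2463.
Characteristic equation s² + 11s + 7.5K_p = 0 gives ζ = 11/(2√(7.5K_p)).
Setting ζ = 0.2463: √(7.5K_p) = 11/(2·0.2463) = 22.33, so K_p = 498.5/7.5 = 66.5.

K_p = 66.5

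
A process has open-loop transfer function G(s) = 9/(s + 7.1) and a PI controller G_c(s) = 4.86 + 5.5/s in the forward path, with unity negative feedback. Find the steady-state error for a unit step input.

0

The open loop G_c(s)G(s) has a pole at the origin (type 1), so the static position error constant is infinite and e_ss = 1/(1+∞) = 0.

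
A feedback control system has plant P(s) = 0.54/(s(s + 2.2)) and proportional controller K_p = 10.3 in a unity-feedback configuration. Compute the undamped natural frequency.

ω_n = 2.36 rad/s

The closed-loop denominator is s(s+2.2) + 10.3·0.54 = s² + 2.2s + 5.562.
So ω_n² = 5.562 ⇒ ω_n = 2.358 rad/s, and ζ = 2.2/(2ω_n) = 0.466.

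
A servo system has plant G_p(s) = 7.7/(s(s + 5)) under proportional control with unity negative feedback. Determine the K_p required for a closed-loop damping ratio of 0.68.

K_p = 1.76

Closed-loop characteristic equation: s² + 5s + K_p·7.7 = 0.
So ω_n = √(7.7K_p) and 2ζω_n = 5, giving ζ = 5/(2√(7.7K_p)).
Setting ζ = 0.68: √(7.7K_p) = 5/(2·0.68) = 3.676, so K_p = 13.52/7.7 = 1.76.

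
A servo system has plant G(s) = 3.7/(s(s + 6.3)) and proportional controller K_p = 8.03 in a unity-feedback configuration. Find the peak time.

T_p = 0.706 s

From 1 + K_pG(s) = 0: s² + 6.3s + 29.71 = 0 ⇒ ω_n = 5.451, ζ = 0.5779.
Damped frequency ω_d = ω_n√(1−ζ²) = 4.448 rad/s, so peak time T_p = π/ω_d = 0.706 s.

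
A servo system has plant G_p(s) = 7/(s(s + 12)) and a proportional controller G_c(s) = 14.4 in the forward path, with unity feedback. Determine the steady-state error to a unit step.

The open loop G_c(s)G_p(s) has a pole at the origin (type 1), so the static position error constant is infinite and e_ss = 1/(1+∞) = 0.

0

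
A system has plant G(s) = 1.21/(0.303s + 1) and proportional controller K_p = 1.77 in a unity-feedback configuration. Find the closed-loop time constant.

τ = 0.0964 s

Closed loop: T(s) = K_p·G/(1+K_p·G) = 2.142/(0.303s + 1 + 2.142), with pole at s = −(1 + 2.142)/0.303 = −10.37.
Closed-loop time constant τ = 1/10.37 = 0.0964 s.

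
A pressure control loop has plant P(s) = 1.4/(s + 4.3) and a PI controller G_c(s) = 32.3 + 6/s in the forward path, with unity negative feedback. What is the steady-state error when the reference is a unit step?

The open loop G_c(s)P(s) has a pole at the origin (type 1), so the static position error constant is infinite and e_ss = 1/(1+∞) = 0.

0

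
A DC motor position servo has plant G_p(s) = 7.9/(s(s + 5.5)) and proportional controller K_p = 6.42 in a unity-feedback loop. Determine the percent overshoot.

26.8%

From 1 + K_pG_p(s) = 0: s² + 5.5s + 50.72 = 0 ⇒ ω_n = 7.122, ζ = 0.3861.
%OS = 100·exp(−πζ/√(1−ζ²)) = 100·exp(−π·0.3861/√0.8509) = 26.8%.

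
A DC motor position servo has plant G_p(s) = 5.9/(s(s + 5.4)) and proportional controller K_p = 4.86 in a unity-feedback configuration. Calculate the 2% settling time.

Closed-loop characteristic equation: s² + 5.4s + 28.67 = 0, so ω_n = 5.355 rad/s and ζ = 5.4/(2·5.355) = 0.5042.
2% settling time T_s ≈ 4/(ζω_n) = 4/2.7 = 1.48 s.

T_s ≈ 1.48 s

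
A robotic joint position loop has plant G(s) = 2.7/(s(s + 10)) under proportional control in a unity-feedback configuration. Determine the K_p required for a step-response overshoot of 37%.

K_p = 102

From %OS = 100·exp(−πζ/√(1−ζ²)) = 37%, ζ = −ln(0.37)/√(π²+ln²(0.37)) = 0.3017.
Characteristic equation s² + 10s + 2.7K_p = 0 gives ζ = 10/(2√(2.7K_p)).
Setting ζ = 0.3017: √(2.7K_p) = 10/(2·0.3017) = 16.57, so K_p = 274.6/2.7 = 102.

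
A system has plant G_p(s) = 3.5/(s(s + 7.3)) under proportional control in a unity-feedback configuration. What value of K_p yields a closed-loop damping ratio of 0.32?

Closed-loop characteristic equation: s² + 7.3s + K_p·3.5 = 0.
So ω_n = √(3.5K_p) and 2ζω_n = 7.3, giving ζ = 7.3/(2√(3.5K_p)).
Setting ζ = 0.32: √(3.5K_p) = 7.3/(2·0.32) = 11.41, so K_p = 130.1/3.5 = 37.2.

K_p = 37.2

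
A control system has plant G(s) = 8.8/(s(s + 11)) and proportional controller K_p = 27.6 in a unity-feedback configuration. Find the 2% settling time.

The closed-loop denominator s² + 11s + 242.9 gives ω_n = √242.9 = 15.58 and ζ = 11/(2ω_n) = 0.3529.
2% settling time T_s ≈ 4/(ζω_n) = 4/5.5 = 0.727 s.

T_s ≈ 0.727 s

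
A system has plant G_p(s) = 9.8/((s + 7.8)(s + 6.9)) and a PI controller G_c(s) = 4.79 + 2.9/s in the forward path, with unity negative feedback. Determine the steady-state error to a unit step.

0

The open loop G_c(s)G_p(s) has a pole at the origin (type 1), so the static position error constant is infinite and e_ss = 1/(1+∞) = 0.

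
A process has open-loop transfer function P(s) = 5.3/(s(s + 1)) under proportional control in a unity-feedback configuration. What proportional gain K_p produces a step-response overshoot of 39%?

From %OS = 100·exp(−πζ/√(1−ζ²)) = 39%, ζ = −ln(0.39)/√(π²+ln²(0.39)) = 0.2871.
Characteristic equation s² + 1s + 5.3K_p = 0 gives ζ = 1/(2√(5.3K_p)).
Setting ζ = 0.2871: √(5.3K_p) = 1/(2·0.2871) = 1.742, so K_p = 3.033/5.3 = 0.572.

K_p = 0.572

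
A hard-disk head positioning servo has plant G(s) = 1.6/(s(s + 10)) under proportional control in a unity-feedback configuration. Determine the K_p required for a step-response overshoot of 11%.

K_p = 47.3

From %OS = 100·exp(−πζ/√(1−ζ²)) = 11%, ζ = −ln(0.11)/√(π²+ln²(0.11)) = 0.5749.
Characteristic equation s² + 10s + 1.6K_p = 0 gives ζ = 10/(2√(1.6K_p)).
Setting ζ = 0.5749: √(1.6K_p) = 10/(2·0.5749) = 8.697, so K_p = 75.64/1.6 = 47.3.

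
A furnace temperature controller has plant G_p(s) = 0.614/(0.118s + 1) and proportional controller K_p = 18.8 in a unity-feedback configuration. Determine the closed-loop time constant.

τ = 0.00941 s

Closed loop: T(s) = K_p·G_p/(1+K_p·G_p) = 11.54/(0.118s + 1 + 11.54), with pole at s = −(1 + 11.54)/0.118 = −106.3.
Closed-loop time constant τ = 1/106.3 = 0.00941 s.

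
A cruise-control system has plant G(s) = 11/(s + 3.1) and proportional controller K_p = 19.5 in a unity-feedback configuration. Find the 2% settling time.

Closed-loop transfer function: T(s) = K_p·G(s)/(1 + K_p·G(s)) = 214.5/(s + 3.1 + 214.5) = 214.5/(s + 217.6).
Time constant τ = 1/217.6 = 0.004596 s, so the 2% settling time is about 4τ = 0.0184 s.

T_s ≈ 0.0184 s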